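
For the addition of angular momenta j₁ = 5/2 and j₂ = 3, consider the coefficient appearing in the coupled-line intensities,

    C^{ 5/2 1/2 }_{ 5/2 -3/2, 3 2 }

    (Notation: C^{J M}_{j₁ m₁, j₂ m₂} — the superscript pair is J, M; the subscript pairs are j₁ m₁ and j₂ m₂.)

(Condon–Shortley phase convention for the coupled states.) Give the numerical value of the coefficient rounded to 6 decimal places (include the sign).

√[6·3!2!3!/9! · 1!4!5!1!3!2!] = √(288/7)
  +(−1)^2/∏(2,1,2,3,0,0)! = 1/24  (running 1/24)
  +(−1)^3/∏(3,0,1,2,1,1)! = -1/12  (running -1/24)
⟨..|..⟩ = √(288/7)·(-1/24) = -0.267261

−√(1/14) = -0.267261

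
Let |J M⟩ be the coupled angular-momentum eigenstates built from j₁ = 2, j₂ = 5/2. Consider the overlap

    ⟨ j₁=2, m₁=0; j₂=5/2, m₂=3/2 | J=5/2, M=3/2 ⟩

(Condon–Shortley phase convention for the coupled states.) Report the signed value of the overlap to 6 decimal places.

-0.119523  (= −√(1/70))

j₁+j₂−J=2  J+j₁−j₂=2  J−j₁+j₂=3  j₁+j₂+J+1=8
(j₁±m₁, j₂±m₂, J±M) = (2,2,4,1,4,1)
P² = 288/35
sum k=1..2:
  [1] −1/6 = -1/6
  [2] +1/8 = 1/8
S = -1/24
C² = P²·S² = 1/70 ; C = -0.119523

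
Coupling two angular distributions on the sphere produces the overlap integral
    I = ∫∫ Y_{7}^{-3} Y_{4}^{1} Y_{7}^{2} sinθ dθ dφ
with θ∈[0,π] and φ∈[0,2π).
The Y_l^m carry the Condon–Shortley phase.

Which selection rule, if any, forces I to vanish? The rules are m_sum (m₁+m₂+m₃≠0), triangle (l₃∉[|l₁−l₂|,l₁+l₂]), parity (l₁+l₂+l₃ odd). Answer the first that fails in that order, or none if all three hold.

Σmᵢ = 0  ✓
l₃∈[|l₁−l₂|,l₁+l₂]=[3,11], have l₃=7  ✓
Σlᵢ = 18 ⇒ even  ✓

none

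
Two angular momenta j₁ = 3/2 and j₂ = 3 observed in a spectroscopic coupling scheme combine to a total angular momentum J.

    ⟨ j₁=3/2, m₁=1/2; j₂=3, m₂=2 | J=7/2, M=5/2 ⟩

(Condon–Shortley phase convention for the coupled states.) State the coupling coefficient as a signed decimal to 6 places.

−√(1/7) = -0.377964

j₁+j₂−J=1  J+j₁−j₂=2  J−j₁+j₂=5  j₁+j₂+J+1=9
(j₁±m₁, j₂±m₂, J±M) = (2,1,5,1,6,1)
P² = 6400/7
sum k=0..1:
  [0] +1/120 = 1/120
  [1] −1/48 = -1/48
S = -1/80
C² = P²·S² = 1/7 ; C = -0.377964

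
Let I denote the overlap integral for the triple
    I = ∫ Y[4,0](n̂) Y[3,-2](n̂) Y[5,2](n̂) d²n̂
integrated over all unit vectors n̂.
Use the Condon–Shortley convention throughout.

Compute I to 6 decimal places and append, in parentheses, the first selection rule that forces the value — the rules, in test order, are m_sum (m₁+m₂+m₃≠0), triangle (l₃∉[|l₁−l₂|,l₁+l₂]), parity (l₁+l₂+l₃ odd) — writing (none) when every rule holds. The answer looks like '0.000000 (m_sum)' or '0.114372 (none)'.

Rules hold: Σm=0, L=12 even, 1≤5≤7.
N = 9·7·11 = 693
Δ = 2!·6!·4!/13! = 1/180180
Racah Σ t=0..2: t=0:+1/576 t=1:−1/144 t=2:+1/576 = -1/288
⇒ 3j(4 3 5; 0 0 0)² = 20/1001, sgn +1
Racah Σ t=0..1: t=0:+1/576 t=1:−1/864 = 1/1728
⇒ 3j(4 3 5; 0 -2 2)² = 5/1287, sgn -1
4πI² = N·(3j₀)²·(3jₘ)² = 100/1859
I = -1·√(0.0537924/4π) = -0.06542675
No selection rule forces the value: the integral is nonzero (none).

-0.065427 (none)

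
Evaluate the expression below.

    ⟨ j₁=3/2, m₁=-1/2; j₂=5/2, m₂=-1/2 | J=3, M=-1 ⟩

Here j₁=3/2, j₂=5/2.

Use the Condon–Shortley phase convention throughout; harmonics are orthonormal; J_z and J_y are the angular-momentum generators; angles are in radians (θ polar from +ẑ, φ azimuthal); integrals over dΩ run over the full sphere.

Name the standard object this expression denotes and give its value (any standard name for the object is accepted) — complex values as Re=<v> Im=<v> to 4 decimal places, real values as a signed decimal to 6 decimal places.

Clebsch–Gordan coefficient, −√(1/60) ≈ -0.129099

This is a Clebsch–Gordan (vector-coupling) coefficient.
j₁+j₂−J=1  J+j₁−j₂=2  J−j₁+j₂=4  j₁+j₂+J+1=8
(j₁±m₁, j₂±m₂, J±M) = (1,2,2,3,2,4)
P² = 48/5
sum k=0..1:
  [0] +1/8 = 1/8
  [1] −1/6 = -1/6
S = -1/24
C² = P²·S² = 1/60 ; C = -0.129099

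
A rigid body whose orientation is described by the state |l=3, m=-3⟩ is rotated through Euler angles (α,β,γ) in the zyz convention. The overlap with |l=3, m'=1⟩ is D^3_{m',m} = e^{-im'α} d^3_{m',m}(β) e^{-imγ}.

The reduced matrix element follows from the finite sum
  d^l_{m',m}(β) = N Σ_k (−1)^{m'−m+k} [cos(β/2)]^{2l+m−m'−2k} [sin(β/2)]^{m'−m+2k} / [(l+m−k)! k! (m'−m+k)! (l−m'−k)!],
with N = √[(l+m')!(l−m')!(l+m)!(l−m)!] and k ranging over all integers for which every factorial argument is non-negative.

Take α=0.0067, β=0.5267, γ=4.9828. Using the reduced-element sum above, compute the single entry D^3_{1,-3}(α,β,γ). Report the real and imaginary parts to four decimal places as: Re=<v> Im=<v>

Split into d^3_{1,-3}(β=0.5267) × two z-phases.
c=cos(0.526700/2)=0.965523, s=sin(0.526700/2)=0.260317; N=√[24·2·1·720]=185.903201
The bounds max(0,m−m')=0 and min(l+m,l−m')=0 give 1 term
  k=0: (−1)^4·185.9032/(48)·0.9655^2·0.2603^4 = +0.016580
d^3_{1,-3}(0.5267) = +0.016580
Attach z-rotation phases: D = e^{-i(1)(0.0067)}·(+0.016580)·e^{-i(-3)(4.9828)} = -0.011946+0.011497i

Re=-0.0119 Im=0.0115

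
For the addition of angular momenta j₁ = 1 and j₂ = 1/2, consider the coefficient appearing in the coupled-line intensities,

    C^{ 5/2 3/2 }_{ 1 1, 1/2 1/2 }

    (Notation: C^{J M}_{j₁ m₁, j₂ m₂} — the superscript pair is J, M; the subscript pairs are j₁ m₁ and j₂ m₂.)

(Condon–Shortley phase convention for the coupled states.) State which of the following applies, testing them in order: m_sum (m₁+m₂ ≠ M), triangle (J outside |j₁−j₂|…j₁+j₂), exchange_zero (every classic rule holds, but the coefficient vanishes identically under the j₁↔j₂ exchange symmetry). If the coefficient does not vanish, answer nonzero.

triangle

m-sum: m₁+m₂ = 1+1/2 = 3/2, M = 3/2  ✓
triangle: need |j₁−j₂| ≤ J ≤ j₁+j₂, i.e. J ∈ [1/2, 3/2]; J = 5/2 is outside ✗ ⇒ coefficient is 0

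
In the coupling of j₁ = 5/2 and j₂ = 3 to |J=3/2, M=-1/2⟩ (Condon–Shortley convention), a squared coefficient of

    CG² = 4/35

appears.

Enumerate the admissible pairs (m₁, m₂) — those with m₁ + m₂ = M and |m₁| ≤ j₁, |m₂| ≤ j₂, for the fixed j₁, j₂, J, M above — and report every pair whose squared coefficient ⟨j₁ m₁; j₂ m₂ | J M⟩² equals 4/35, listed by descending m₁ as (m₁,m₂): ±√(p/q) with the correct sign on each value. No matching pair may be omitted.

(-1/2,0): +√(4/35)

Admissible pairs with m₁+m₂ = M = -1/2: (-5/2,2), (-3/2,1), (-1/2,0), (1/2,-1), (3/2,-2), (5/2,-3)
  (m₁,m₂)=(5/2,-3): CG² = 5/14, CG = +√(5/14)
  (m₁,m₂)=(3/2,-2): CG² = 1/21, CG = −√(1/21)
  (m₁,m₂)=(1/2,-1): CG² = 1/105, CG = −√(1/105)
  (m₁,m₂)=(-1/2,0): CG² = 4/35, CG = +√(4/35)   ← matches the target
  (m₁,m₂)=(-3/2,1): CG² = 7/30, CG = −√(7/30)
  (m₁,m₂)=(-5/2,2): CG² = 5/21, CG = +√(5/21)
Pairs with CG² = 4/35: (-1/2,0): +√(4/35)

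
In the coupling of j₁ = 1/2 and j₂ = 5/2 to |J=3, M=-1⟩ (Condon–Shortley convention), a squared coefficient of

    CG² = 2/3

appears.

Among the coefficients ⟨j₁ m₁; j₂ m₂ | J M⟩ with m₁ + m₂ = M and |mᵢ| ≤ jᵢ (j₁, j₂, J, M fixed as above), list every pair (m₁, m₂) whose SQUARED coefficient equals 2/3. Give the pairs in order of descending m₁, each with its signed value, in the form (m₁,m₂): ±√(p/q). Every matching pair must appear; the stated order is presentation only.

(-1/2,-1/2): +√(2/3)

Admissible pairs with m₁+m₂ = M = -1: (-1/2,-1/2), (1/2,-3/2)
  (m₁,m₂)=(1/2,-3/2): CG² = 1/3, CG = +√(1/3)
  (m₁,m₂)=(-1/2,-1/2): CG² = 2/3, CG = +√(2/3)   ← matches the target
Pairs with CG² = 2/3: (-1/2,-1/2): +√(2/3)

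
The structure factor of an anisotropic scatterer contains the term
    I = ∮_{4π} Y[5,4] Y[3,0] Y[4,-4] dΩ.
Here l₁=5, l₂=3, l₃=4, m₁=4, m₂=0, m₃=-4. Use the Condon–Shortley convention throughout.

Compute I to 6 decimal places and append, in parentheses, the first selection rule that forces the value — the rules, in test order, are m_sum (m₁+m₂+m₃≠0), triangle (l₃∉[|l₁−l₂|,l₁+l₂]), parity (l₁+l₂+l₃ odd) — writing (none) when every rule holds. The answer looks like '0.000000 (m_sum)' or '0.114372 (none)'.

m-sum 0 ✓  L=12 even ✓  2≤4≤8 ✓
Π(2lᵢ+1) = 11×7×9 = 693
triangle coeff Δ(5,3,4) = 1/180180
Σ_t [1,3]: t=1:−1/576 t=2:+1/144 t=3:−1/576 = 1/288
(3j)²=20/1001 [(5 3 4; 0 0 0)], sign=+1
Σ_t [1,1]: t=1:−1/8640 = -1/8640
(3j)²=28/715 [(5 3 4; 4 0 -4)], sign=-1
⇒ 4πI² = 1008/1859
I = (-1)√(1008/1859/(4π)) = -0.20772350
No selection rule forces the value: the integral is nonzero (none).

-0.207724 (none)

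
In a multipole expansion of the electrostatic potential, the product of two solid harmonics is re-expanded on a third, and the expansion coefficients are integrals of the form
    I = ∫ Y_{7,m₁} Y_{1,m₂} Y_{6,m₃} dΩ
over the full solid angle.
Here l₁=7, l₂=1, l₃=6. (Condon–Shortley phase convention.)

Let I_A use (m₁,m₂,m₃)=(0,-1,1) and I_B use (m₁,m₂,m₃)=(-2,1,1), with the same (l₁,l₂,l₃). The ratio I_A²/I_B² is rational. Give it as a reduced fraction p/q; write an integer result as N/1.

7/12

Same 7,1,6: normalisation and zero-m 3j drop out of the ratio.
A: Δ: 2! 12! 0! / 15! → 1/1365; sum: t=0:+1/1209600 = 1/1209600; 3j²(7 1 6; 0 -1 1) = Δ·Π!·Σ² = 1/65  (sign -1)
B: Δ: 2! 12! 0! / 15! → 1/1365; sum: t=2:+1/1209600 = 1/1209600; 3j²(7 1 6; -2 1 1) = Δ·Π!·Σ² = 12/455  (sign -1)
I_A²/I_B² = (1/65)/(12/455) = 7/12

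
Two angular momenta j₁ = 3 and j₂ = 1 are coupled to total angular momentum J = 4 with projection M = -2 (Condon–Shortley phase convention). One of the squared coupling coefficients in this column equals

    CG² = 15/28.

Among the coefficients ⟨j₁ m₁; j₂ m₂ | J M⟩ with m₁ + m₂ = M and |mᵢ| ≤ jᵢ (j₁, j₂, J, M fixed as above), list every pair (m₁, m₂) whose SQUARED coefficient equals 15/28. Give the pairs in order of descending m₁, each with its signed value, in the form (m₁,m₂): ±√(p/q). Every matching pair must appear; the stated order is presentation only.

Admissible pairs with m₁+m₂ = M = -2: (-3,1), (-2,0), (-1,-1)
  (m₁,m₂)=(-1,-1): CG² = 15/28, CG = +√(15/28)   ← matches the target
  (m₁,m₂)=(-2,0): CG² = 3/7, CG = +√(3/7)
  (m₁,m₂)=(-3,1): CG² = 1/28, CG = +√(1/28)
Pairs with CG² = 15/28: (-1,-1): +√(15/28)

(-1,-1): +√(15/28)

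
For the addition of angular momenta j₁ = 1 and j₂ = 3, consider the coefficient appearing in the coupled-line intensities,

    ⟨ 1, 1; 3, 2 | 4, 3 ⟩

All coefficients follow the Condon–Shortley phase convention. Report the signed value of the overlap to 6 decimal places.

+√(3/4) = +0.866025

triangle: 0!×2!×6!/9! = 1440/362880
(j±m)!: 2!×0!×5!×1!×7!×1! = 1209600
prefactor² = (2J+1)×Δ×N² = 43200
  k=0: +1/(0!×0!×0!×5!×2!×1!) = 1/240
Σ = 1/240  ⇒  CG² = 43200×(1/240)² = 3/4
CG = +√(3/4) = +0.866025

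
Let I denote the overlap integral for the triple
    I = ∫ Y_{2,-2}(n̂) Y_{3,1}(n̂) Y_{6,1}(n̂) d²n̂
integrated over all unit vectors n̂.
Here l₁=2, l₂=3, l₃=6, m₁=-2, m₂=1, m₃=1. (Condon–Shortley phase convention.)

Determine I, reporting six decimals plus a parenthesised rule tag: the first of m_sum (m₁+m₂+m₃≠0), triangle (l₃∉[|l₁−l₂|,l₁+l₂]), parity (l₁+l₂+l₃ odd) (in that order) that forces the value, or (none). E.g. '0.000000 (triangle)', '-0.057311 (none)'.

|2−3|≤6≤2+3 violated ⇒ I = 0

0.000000 (triangle)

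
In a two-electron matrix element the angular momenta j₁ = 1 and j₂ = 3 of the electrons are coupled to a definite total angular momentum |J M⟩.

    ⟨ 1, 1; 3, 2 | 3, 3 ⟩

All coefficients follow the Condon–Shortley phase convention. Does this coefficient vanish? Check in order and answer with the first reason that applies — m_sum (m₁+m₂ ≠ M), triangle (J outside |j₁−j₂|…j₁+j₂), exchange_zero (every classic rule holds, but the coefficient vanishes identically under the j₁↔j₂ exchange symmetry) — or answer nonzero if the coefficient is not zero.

m-sum: m₁+m₂ = 1+2 = 3, M = 3  ✓
triangle: |j₁−j₂| = 2 ≤ J = 3 ≤ j₁+j₂ = 4  ✓
exchange: j₁≠j₂ or m₁≠m₂ — the exchange symmetry imposes no constraint here
value check: CG = +√(1/4) = +0.500000 ≠ 0

nonzero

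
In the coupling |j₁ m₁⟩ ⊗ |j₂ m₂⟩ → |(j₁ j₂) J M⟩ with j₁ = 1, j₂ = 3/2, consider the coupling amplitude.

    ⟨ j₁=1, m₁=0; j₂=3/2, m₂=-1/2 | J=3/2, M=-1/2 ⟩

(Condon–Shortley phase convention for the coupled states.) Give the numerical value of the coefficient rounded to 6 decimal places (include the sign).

+0.258199  (= +√(1/15))

√[4·1!1!2!/5! · 1!1!1!2!1!2!] = √(4/15)
  +(−1)^0/∏(0,1,1,1,0,1)! = 1  (running 1)
  +(−1)^1/∏(1,0,0,0,1,2)! = -1/2  (running 1/2)
⟨..|..⟩ = √(4/15)·(1/2) = +0.258199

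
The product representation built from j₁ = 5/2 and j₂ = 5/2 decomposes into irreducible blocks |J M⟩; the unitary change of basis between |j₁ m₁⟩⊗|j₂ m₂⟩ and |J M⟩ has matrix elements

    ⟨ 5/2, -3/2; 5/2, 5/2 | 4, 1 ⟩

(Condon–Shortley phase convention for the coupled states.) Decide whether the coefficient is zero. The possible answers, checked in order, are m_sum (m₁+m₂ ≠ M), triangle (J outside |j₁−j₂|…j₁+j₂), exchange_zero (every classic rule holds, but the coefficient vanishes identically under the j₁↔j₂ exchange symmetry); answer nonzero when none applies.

nonzero

m-sum: m₁+m₂ = -3/2+5/2 = 1, M = 1  ✓
triangle: |j₁−j₂| = 0 ≤ J = 4 ≤ j₁+j₂ = 5  ✓
exchange: j₁≠j₂ or m₁≠m₂ — the exchange symmetry imposes no constraint here
value check: CG = −√(1/7) = -0.377964 ≠ 0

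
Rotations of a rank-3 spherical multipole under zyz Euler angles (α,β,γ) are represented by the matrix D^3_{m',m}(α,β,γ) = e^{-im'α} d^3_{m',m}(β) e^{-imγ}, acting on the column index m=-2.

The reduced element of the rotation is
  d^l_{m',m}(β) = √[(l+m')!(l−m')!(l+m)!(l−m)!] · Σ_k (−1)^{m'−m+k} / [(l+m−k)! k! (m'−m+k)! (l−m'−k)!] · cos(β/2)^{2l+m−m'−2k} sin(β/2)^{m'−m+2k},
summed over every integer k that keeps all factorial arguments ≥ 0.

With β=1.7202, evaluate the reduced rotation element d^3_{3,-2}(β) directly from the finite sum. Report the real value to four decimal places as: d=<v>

d=-0.3996

d^3_{3,-2}(β=1.7202) via the finite sum:
With c≡cos(β/2)=0.652362 and s≡sin(β/2)=0.757908, N=[720·1·1·120]^{1/2}=293.938769
Admissible k: 0..0 (factorial args all ≥0)
  k=0: (−1)^5·293.9388/(120)·0.6524^1·0.7579^5 = -0.399619
d^3_{3,-2}(1.7202) = -0.399619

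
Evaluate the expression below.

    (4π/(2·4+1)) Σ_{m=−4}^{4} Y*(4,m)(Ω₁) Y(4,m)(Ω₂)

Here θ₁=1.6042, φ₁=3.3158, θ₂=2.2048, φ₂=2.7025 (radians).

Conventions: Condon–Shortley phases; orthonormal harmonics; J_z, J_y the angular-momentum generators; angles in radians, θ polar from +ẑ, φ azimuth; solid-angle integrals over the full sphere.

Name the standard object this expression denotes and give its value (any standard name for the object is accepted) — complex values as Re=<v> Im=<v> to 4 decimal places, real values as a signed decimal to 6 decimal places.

Legendre polynomial (addition theorem), -0.424244

This sum is the spherical-harmonic addition theorem: it equals the Legendre polynomial P_l(cos γ) of the angle γ between the two directions.
Summing Y*_{l m}(θ₁,φ₁)·Y_{l m}(θ₂,φ₂) over m ∈ [−4, 4]; prefactor 4π/(2·4+1) = 1.396263:
  m=-4: (0.338613, 0.283380) × (-0.034402, 0.183247) = (-0.063577, 0.052301)  (running Σ = (-0.063577, 0.052301))
  m=-3: (0.036162, 0.020831) × (0.097251, 0.375351) = (-0.004302, 0.015599)  (running Σ = (-0.067879, 0.067900))
  m=-2: (-0.311621, -0.113191) × (0.201927, 0.243363) = (-0.035378, -0.098693)  (running Σ = (-0.103258, -0.030793))
  m=-1: (-0.046535, -0.008190) × (-0.111101, -0.052181) = (0.004743, 0.003338)  (running Σ = (-0.098515, -0.027455))
  m=0: (0.313821, -0.000000) × (-0.340361, 0.000000) = (-0.106813, 0.000000)  (running Σ = (-0.205328, -0.027455))
  m=1: (0.046535, -0.008190) × (0.111101, -0.052181) = (0.004743, -0.003338)  (running Σ = (-0.200585, -0.030793))
  m=2: (-0.311621, 0.113191) × (0.201927, -0.243363) = (-0.035378, 0.098693)  (running Σ = (-0.235963, 0.067900))
  m=3: (-0.036162, 0.020831) × (-0.097251, 0.375351) = (-0.004302, -0.015599)  (running Σ = (-0.240265, 0.052301))
  m=4: (0.338613, -0.283380) × (-0.034402, -0.183247) = (-0.063577, -0.052301)  (running Σ = (-0.303842, 0.000000))
Total Σ_m = (-0.303842, 0.000000). Multiply by 1.396263: (-0.424244, 0.000000). P_4(cos γ) = -0.424244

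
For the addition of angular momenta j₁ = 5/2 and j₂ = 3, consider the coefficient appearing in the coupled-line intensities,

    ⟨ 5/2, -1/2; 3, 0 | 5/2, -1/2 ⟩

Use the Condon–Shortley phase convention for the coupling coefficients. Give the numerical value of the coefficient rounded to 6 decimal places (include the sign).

√[6·3!2!3!/9! · 2!3!3!3!2!3!] = √(216/35)
  +(−1)^1/∏(1,2,2,2,0,1)! = -1/8  (running -1/8)
  +(−1)^2/∏(2,1,1,1,1,2)! = 1/4  (running 1/8)
  +(−1)^3/∏(3,0,0,0,2,3)! = -1/72  (running 1/9)
⟨..|..⟩ = √(216/35)·(1/9) = +0.276026

+0.276026  (= +√(8/105))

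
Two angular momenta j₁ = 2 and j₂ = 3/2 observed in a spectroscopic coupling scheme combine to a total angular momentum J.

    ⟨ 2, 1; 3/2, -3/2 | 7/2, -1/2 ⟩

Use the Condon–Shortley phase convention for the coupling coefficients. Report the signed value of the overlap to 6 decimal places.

+0.338062

√[8·0!4!3!/8! · 3!1!0!3!3!4!] = √(5184/35)
  +(−1)^0/∏(0,0,1,0,3,3)! = 1/36  (running 1/36)
⟨..|..⟩ = √(5184/35)·(1/36) = +0.338062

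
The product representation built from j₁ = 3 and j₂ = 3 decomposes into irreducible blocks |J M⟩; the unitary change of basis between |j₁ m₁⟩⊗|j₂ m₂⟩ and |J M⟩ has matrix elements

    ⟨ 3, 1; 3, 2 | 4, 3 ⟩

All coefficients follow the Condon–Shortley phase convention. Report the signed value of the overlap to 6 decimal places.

−√(1/11) = -0.301511

√[9·2!4!4!/11! · 4!2!5!1!7!1!] = √(82944/11)
  +(−1)^1/∏(1,1,1,4,3,0)! = -1/144  (running -1/144)
  +(−1)^2/∏(2,0,0,3,4,1)! = 1/288  (running -1/288)
⟨..|..⟩ = √(82944/11)·(-1/288) = -0.301511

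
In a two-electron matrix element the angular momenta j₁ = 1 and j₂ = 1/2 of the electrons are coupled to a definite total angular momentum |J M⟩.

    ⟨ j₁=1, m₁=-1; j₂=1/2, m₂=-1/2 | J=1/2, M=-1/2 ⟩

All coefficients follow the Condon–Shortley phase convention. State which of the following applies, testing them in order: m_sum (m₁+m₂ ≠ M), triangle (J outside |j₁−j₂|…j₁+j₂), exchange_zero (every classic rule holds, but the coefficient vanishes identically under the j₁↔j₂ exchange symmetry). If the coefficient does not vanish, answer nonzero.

m_sum

m-sum: m₁+m₂ = -1+(-1/2) = -3/2, M = -1/2  ✗ ⇒ coefficient is 0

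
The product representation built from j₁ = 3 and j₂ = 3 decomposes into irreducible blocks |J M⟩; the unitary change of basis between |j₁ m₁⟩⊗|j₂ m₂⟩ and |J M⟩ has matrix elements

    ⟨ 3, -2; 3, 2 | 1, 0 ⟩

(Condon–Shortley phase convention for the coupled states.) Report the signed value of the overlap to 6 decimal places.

triangle: 5!×1!×1!/8! = 120/40320
(j±m)!: 1!×5!×5!×1!×1!×1! = 14400
prefactor² = (2J+1)×Δ×N² = 900/7
  k=4: +1/(4!×1!×1!×1!×0!×0!) = 1/24
  k=5: −1/(5!×0!×0!×0!×1!×1!) = -1/120
Σ = 1/30  ⇒  CG² = 900/7×(1/30)² = 1/7
CG = +√(1/7) = +0.377964

+0.377964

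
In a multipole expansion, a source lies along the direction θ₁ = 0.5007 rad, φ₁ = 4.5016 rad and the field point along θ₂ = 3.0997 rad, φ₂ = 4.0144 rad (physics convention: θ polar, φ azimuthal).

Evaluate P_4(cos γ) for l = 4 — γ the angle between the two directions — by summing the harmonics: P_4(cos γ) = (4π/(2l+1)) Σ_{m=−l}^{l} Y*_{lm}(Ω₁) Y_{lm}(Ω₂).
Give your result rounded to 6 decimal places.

-0.011342

Addition theorem: P_4(cos γ) = (4π/9) Σ_m Y*_{lm}(Ω₁) Y_{lm}(Ω₂), m = −4…4:
  [-4]  conj(Y_{4,-4})(Ω₁) = +0.015630-0.017548i ; Y_{4,-4}(Ω₂) = -0.000001+0.000000i ; Δ = -0.000000+0.000000i
  [-3]  conj(Y_{4,-3})(Ω₁) = +0.071791+0.097976i ; Y_{4,-3}(Ω₂) = -0.000080-0.000046i ; Δ = -0.000001-0.000011i
  [-2]  conj(Y_{4,-2})(Ω₁) = -0.308566+0.138382i ; Y_{4,-2}(Ω₂) = -0.000611-0.003460i ; Δ = +0.000667+0.000983i
  [-1]  conj(Y_{4,-1})(Ω₁) = -0.099496-0.465007i ; Y_{4,-1}(Ω₂) = +0.050733-0.060479i ; Δ = -0.033171-0.017574i
  [+0]  conj(Y_{4,0})(Ω₁) = +0.067812-0.000000i ; Y_{4,0}(Ω₂) = +0.838874+0.000000i ; Δ = +0.056886+0.000000i
  [+1]  conj(Y_{4,1})(Ω₁) = +0.099496-0.465007i ; Y_{4,1}(Ω₂) = -0.050733-0.060479i ; Δ = -0.033171+0.017574i
  [+2]  conj(Y_{4,2})(Ω₁) = -0.308566-0.138382i ; Y_{4,2}(Ω₂) = -0.000611+0.003460i ; Δ = +0.000667-0.000983i
  [+3]  conj(Y_{4,3})(Ω₁) = -0.071791+0.097976i ; Y_{4,3}(Ω₂) = +0.000080-0.000046i ; Δ = -0.000001+0.000011i
  [+4]  conj(Y_{4,4})(Ω₁) = +0.015630+0.017548i ; Y_{4,4}(Ω₂) = -0.000001-0.000000i ; Δ = -0.000000-0.000000i
Total Σ_m = -0.008123+0.000000i. Multiply by 1.396263: -0.011342+0.000000i. P_4(cos γ) = -0.011342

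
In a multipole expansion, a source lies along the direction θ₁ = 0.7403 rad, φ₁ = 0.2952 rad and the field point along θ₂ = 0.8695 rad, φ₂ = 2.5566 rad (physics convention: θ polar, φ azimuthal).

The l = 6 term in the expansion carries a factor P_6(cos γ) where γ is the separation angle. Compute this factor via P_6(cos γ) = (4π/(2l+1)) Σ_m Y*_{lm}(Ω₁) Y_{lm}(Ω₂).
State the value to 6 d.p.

Addition theorem: P_6(cos γ) = (4π/13) Σ_m Y*_{lm}(Ω₁) Y_{lm}(Ω₂), m = −6…6:
  term(m=-6) = (0.002354, -0.003683)   from Y*(Ω₁)=(-0.009056, 0.044583), Y(Ω₂)=(-0.089629, -0.034595)
  term(m=-5) = (0.014855, 0.046148)   from Y*(Ω₁)=(0.016327, 0.171717), Y(Ω₂)=(0.274491, -0.060411)
  term(m=-4) = (-0.149110, -0.059414)   from Y*(Ω₁)=(0.140256, 0.341212), Y(Ω₂)=(-0.302624, 0.312607)
  term(m=-3) = (0.114763, -0.062846)   from Y*(Ω₁)=(0.279742, 0.342279), Y(Ω₂)=(0.054209, -0.290986)
  term(m=-2) = (0.004080, -0.021262)   from Y*(Ω₁)=(0.122171, 0.081871), Y(Ω₂)=(-0.057438, -0.135548)
  term(m=-1) = (-0.072709, -0.087988)   from Y*(Ω₁)=(-0.303827, -0.092389), Y(Ω₂)=(0.299664, 0.198476)
  term(m=+0) = (-0.012537, -0.000000)   from Y*(Ω₁)=(-0.250788, -0.000000), Y(Ω₂)=(0.049992, 0.000000)
  term(m=+1) = (-0.072709, 0.087988)   from Y*(Ω₁)=(0.303827, -0.092389), Y(Ω₂)=(-0.299664, 0.198476)
  term(m=+2) = (0.004080, 0.021262)   from Y*(Ω₁)=(0.122171, -0.081871), Y(Ω₂)=(-0.057438, 0.135548)
  term(m=+3) = (0.114763, 0.062846)   from Y*(Ω₁)=(-0.279742, 0.342279), Y(Ω₂)=(-0.054209, -0.290986)
  term(m=+4) = (-0.149110, 0.059414)   from Y*(Ω₁)=(0.140256, -0.341212), Y(Ω₂)=(-0.302624, -0.312607)
  term(m=+5) = (0.014855, -0.046148)   from Y*(Ω₁)=(-0.016327, 0.171717), Y(Ω₂)=(-0.274491, -0.060411)
  term(m=+6) = (0.002354, 0.003683)   from Y*(Ω₁)=(-0.009056, -0.044583), Y(Ω₂)=(-0.089629, 0.034595)
Accumulated sum (-0.184071, 0.000000); after 4π/(2l+1) scaling, (-0.177931, 0.000000) ⇒ P_6 = -0.177931

-0.177931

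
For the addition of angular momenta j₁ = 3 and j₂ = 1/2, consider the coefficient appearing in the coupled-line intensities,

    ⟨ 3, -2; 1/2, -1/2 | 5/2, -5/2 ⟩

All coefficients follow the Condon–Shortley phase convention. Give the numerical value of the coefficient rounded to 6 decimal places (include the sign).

+√(1/7) = +0.377964

triangle: 1!·5!·0!/7! = 120/5040
(j±m)!: 1!·5!·0!·1!·0!·5! = 14400
prefactor² = (2J+1)·Δ·N² = 14400/7
  k=0: +1/(0!·1!·5!·0!·0!·0!) = 1/120
Σ = 1/120  ⇒  CG² = 14400/7·(1/120)² = 1/7
CG = +√(1/7) = +0.377964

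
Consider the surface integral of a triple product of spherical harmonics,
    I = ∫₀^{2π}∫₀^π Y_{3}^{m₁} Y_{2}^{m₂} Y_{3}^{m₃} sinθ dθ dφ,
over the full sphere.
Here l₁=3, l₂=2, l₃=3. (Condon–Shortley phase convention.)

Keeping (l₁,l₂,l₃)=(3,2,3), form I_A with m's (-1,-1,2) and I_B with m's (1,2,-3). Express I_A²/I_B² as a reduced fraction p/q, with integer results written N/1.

Shared (l₁,l₂,l₃)=(3,2,3): N and (l;000)² cancel in I_A²/I_B².
A: Δ = 2!·4!·2!/9! = 1/3780; Racah Σ t=0..1: t=0:+1/48 t=1:−1/12 = -1/16; ⇒ 3j(3 2 3; -1 -1 2)² = 1/28, sgn +1
B: Δ = 2!·4!·2!/9! = 1/3780; Racah Σ t=2..2: t=2:+1/96 = 1/96; ⇒ 3j(3 2 3; 1 2 -3)² = 1/42, sgn +1
I_A²/I_B² = (1/28)/(1/42) = 3/2

3/2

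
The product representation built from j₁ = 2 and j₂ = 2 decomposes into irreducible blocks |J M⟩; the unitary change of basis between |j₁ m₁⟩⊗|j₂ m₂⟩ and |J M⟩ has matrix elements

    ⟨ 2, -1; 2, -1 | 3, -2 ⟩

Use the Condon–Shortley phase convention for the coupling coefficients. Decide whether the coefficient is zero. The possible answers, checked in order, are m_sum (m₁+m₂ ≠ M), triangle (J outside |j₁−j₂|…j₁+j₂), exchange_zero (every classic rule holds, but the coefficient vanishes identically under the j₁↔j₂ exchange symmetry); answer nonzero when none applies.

exchange_zero

m-sum: m₁+m₂ = -1+(-1) = -2, M = -2  ✓
triangle: |j₁−j₂| = 0 ≤ J = 3 ≤ j₁+j₂ = 4  ✓
exchange: j₁=j₂ and m₁=m₂, and (−1)^(j₁+j₂−J) = (−1)^1 = −1 forces ⟨j₁m₁;j₂m₂|JM⟩ = −⟨j₂m₂;j₁m₁|JM⟩ = −⟨j₁m₁;j₂m₂|JM⟩ ⇒ the coefficient vanishes identically
Racah sum check: Σ_k collapses to 0 ⇒ CG = 0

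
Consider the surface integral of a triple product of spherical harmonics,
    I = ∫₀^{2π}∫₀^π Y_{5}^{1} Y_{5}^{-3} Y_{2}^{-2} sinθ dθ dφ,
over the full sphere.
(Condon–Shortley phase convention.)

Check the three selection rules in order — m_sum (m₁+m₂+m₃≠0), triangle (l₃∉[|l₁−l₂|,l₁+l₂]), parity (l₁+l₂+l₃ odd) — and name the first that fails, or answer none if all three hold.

azimuthal sum: 1 − 3 − 2 = -4  ✗
0 ≤ 2 ≤ 10 (triangle on l)
L = 5 + 5 + 2 = 12 (even)

m_sum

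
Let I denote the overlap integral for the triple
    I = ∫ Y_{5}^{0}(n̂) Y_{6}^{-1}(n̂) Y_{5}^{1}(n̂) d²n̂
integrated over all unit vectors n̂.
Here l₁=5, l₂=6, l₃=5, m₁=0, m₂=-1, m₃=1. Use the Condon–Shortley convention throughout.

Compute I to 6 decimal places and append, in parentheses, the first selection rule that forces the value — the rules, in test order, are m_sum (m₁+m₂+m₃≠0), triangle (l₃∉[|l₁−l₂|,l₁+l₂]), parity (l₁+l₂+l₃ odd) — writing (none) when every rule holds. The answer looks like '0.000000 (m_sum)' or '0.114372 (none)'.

m-sum 0 ✓  L=16 even ✓  1≤5≤11 ✓
Π(2lᵢ+1) = 11×13×11 = 1573
triangle coeff Δ(5,6,5) = 1/28588560
Σ_t [1,5]: t=1:−1/345600 t=2:+1/13824 t=3:−1/5184 t=4:+1/13824 t=5:−1/345600 = -7/129600
(3j)²=80/7293 [(5 6 5; 0 0 0)], sign=+1
Σ_t [1,5]: t=1:−1/138240 t=2:+1/10368 t=3:−1/6912 t=4:+1/34560 t=5:−1/2073600 = -7/259200
(3j)²=28/7293 [(5 6 5; 0 -1 1)], sign=-1
⇒ 4πI² = 2240/33813
I = (-1)√(2240/33813/(4π)) = -0.07260679
No selection rule forces the value: the integral is nonzero (none).

-0.072607 (none)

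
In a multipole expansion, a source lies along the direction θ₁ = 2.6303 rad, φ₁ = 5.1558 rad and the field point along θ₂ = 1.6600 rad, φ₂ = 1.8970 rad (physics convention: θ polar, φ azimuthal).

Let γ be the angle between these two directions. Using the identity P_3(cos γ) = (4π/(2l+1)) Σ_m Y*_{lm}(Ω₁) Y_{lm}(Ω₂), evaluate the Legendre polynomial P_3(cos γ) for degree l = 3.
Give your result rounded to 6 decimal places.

Expand P_3 via completeness: Σ_{m} conj(Y_{3,m}) at Ω₁ times Y_{3,m} at Ω₂ —
  term(m=-3) = -0.01892 - 0.00694j   from Y*(Ω₁)=-0.04747 + 0.01165j, Y(Ω₂)=0.34207 + 0.23012j
  term(m=-2) = 0.01875 + 0.00448j   from Y*(Ω₁)=0.13484 + 0.16539j, Y(Ω₂)=0.07177 - 0.05483j
  term(m=-1) = 0.13607 + 0.01602j   from Y*(Ω₁)=0.19016 - 0.40037j, Y(Ω₂)=0.09906 + 0.29282j
  term(m=+0) = -0.02572 + 0.00000j   from Y*(Ω₁)=-0.26131 + 0.00000j, Y(Ω₂)=0.09841 + 0.00000j
  term(m=+1) = 0.13607 - 0.01602j   from Y*(Ω₁)=-0.19016 - 0.40037j, Y(Ω₂)=-0.09906 + 0.29282j
  term(m=+2) = 0.01875 - 0.00448j   from Y*(Ω₁)=0.13484 - 0.16539j, Y(Ω₂)=0.07177 + 0.05483j
  term(m=+3) = -0.01892 + 0.00694j   from Y*(Ω₁)=0.04747 + 0.01165j, Y(Ω₂)=-0.34207 + 0.23012j
Σ over m = 0.24609 + 0.00000j; ×(4π/7) → 0.44178 + 0.00000j. Real part: 0.441776

0.441776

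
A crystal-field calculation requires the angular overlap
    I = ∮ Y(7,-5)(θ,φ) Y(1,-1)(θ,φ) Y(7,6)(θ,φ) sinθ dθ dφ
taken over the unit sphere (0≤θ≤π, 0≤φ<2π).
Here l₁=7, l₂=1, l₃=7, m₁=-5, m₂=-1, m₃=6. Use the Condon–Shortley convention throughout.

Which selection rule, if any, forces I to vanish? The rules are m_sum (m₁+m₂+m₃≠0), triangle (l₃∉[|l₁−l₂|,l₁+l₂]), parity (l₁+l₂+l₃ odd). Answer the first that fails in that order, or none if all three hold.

m₁+m₂+m₃ = -5 − 1 + 6 = 0  ✓
triangle: |7−1|=6 ≤ l₃=7 ≤ 7+1=8  ✓
parity: l₁+l₂+l₃ = 15 is odd  ✗

parity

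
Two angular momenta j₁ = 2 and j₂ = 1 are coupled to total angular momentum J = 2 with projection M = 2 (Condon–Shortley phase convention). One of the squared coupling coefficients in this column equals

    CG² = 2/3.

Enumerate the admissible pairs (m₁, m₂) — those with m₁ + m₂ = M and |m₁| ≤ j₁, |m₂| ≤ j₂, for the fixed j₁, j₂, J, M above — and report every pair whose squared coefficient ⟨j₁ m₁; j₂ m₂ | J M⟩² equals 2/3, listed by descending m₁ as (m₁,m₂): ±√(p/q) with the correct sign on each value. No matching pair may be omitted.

Admissible pairs with m₁+m₂ = M = 2: (1,1), (2,0)
  (m₁,m₂)=(2,0): CG² = 2/3, CG = +√(2/3)   ← matches the target
  (m₁,m₂)=(1,1): CG² = 1/3, CG = −√(1/3)
Pairs with CG² = 2/3: (2,0): +√(2/3)

(2,0): +√(2/3)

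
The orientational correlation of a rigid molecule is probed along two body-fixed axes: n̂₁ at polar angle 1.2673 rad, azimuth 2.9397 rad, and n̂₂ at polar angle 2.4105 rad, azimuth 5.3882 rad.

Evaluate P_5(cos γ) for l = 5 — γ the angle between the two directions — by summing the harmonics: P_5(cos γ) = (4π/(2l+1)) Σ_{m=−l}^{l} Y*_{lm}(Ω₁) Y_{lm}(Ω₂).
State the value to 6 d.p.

0.383143

Addition theorem: P_5(cos γ) = (4π/11) Σ_m Y*_{lm}(Ω₁) Y_{lm}(Ω₂), m = −5…5:
  term(m=-5) = +0.021447+0.007200i   from Y*(Ω₁)=-0.195537+0.310965i, Y(Ω₂)=-0.014488-0.059860i
  term(m=-4) = +0.073671-0.028508i   from Y*(Ω₁)=+0.251467-0.262873i, Y(Ω₂)=+0.196618+0.092168i
  term(m=-3) = -0.011790+0.021152i   from Y*(Ω₁)=+0.048482-0.033574i, Y(Ω₂)=-0.368556+0.181059i
  term(m=-2) = +0.023100+0.123702i   from Y*(Ω₁)=-0.310510+0.132669i, Y(Ω₂)=+0.081029-0.363763i
  term(m=-1) = -0.001288-0.001070i   from Y*(Ω₁)=+0.024825-0.005081i, Y(Ω₂)=-0.041324-0.051541i
  term(m=+0) = +0.125103+0.000000i   from Y*(Ω₁)=+0.323317-0.000000i, Y(Ω₂)=+0.386937+0.000000i
  term(m=+1) = -0.001288+0.001070i   from Y*(Ω₁)=-0.024825-0.005081i, Y(Ω₂)=+0.041324-0.051541i
  term(m=+2) = +0.023100-0.123702i   from Y*(Ω₁)=-0.310510-0.132669i, Y(Ω₂)=+0.081029+0.363763i
  term(m=+3) = -0.011790-0.021152i   from Y*(Ω₁)=-0.048482-0.033574i, Y(Ω₂)=+0.368556+0.181059i
  term(m=+4) = +0.073671+0.028508i   from Y*(Ω₁)=+0.251467+0.262873i, Y(Ω₂)=+0.196618-0.092168i
  term(m=+5) = +0.021447-0.007200i   from Y*(Ω₁)=+0.195537+0.310965i, Y(Ω₂)=+0.014488-0.059860i
Accumulated sum +0.335385+0.000000i; after 4π/(2l+1) scaling, +0.383143+0.000000i ⇒ P_5 = 0.383143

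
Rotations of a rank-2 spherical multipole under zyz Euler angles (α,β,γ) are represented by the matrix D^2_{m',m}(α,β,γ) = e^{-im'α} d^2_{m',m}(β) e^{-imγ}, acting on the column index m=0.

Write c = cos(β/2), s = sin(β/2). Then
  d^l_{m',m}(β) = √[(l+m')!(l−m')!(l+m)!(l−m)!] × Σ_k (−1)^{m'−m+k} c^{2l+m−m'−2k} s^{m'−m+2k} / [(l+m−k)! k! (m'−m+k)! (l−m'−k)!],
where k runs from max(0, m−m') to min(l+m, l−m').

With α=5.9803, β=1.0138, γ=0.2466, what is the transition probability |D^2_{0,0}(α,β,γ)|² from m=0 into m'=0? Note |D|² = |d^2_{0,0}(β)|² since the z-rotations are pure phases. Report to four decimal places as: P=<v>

D^2_{0,0}(5.9803,1.0138,0.2466) = e^{-i·0·5.9803}·d^2_{0,0}(1.0138)·e^{-i·0·0.2466}. Compute d first:
c=cos(1.013800/2)=0.874254, s=sin(1.013800/2)=0.485469; N=√[2·2·2·2]=4.000000
k∈{0,1,2} keeps every argument non-negative
  k=0: (−1)^0·4.0000/(4)·0.8743^4·0.4855^0 = +0.584184
  k=1: (−1)^1·4.0000/(1)·0.8743^2·0.4855^2 = -0.720541
  k=2: (−1)^2·4.0000/(4)·0.8743^0·0.4855^4 = +0.055545
d^2_{0,0}(1.0138) = +0.584184 -0.720541 +0.055545 = -0.080811
|D^2_{0,0}|² = |d^2_{0,0}(β)|² = (-0.080811)² = 0.006530 (the z-rotation phases have unit modulus)

P=0.0065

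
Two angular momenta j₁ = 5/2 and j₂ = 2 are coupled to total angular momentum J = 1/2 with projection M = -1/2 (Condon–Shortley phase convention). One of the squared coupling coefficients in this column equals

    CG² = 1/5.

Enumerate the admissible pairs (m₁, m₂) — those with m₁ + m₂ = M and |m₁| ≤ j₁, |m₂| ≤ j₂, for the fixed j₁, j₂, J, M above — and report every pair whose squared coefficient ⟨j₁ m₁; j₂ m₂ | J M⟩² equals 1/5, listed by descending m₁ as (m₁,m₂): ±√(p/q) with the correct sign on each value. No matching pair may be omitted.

(-1/2,0): +√(1/5)

Admissible pairs with m₁+m₂ = M = -1/2: (-5/2,2), (-3/2,1), (-1/2,0), (1/2,-1), (3/2,-2)
  (m₁,m₂)=(3/2,-2): CG² = 1/15, CG = +√(1/15)
  (m₁,m₂)=(1/2,-1): CG² = 2/15, CG = −√(2/15)
  (m₁,m₂)=(-1/2,0): CG² = 1/5, CG = +√(1/5)   ← matches the target
  (m₁,m₂)=(-3/2,1): CG² = 4/15, CG = −√(4/15)
  (m₁,m₂)=(-5/2,2): CG² = 1/3, CG = +√(1/3)
Pairs with CG² = 1/5: (-1/2,0): +√(1/5)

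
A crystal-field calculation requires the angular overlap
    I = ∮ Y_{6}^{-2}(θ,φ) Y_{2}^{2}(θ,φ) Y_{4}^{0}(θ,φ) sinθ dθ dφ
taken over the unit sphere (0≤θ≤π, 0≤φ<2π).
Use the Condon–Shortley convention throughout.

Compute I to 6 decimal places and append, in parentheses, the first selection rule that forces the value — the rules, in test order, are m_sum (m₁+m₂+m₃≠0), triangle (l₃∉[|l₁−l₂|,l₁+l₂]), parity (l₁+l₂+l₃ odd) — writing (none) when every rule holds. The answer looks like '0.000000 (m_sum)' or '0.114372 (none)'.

0.133065 (none)

Rules hold: Σm=0, L=12 even, 4≤4≤8.
N = 13·5·9 = 585
Δ = 4!·8!·0!/13! = 1/6435
Racah Σ t=2..2: t=2:+1/2304 = 1/2304
⇒ 3j(6 2 4; 0 0 0)² = 5/143, sgn +1
Racah Σ t=4..4: t=4:+1/13824 = 1/13824
⇒ 3j(6 2 4; -2 2 0)² = 14/1287, sgn +1
4πI² = N·(3j₀)²·(3jₘ)² = 350/1573
I = +1·√(0.222505/4π) = 0.13306527
No selection rule forces the value: the integral is nonzero (none).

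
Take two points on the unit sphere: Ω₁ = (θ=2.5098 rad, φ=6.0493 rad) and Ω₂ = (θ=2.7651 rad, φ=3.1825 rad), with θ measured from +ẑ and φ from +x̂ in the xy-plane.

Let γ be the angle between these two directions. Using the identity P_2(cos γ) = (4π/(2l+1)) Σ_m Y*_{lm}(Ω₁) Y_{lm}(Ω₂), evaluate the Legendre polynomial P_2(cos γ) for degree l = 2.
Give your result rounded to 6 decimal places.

Addition theorem: P_2(cos γ) = (4π/5) Σ_m Y*_{lm}(Ω₁) Y_{lm}(Ω₂), m = −2…2:
  m=-2: (0.120259, -0.060750) × (0.052040, -0.004267) = (0.005999, -0.003675)  (running Σ = (0.005999, -0.003675))
  m=-1: (-0.358165, 0.085331) × (0.263921, -0.010802) = (-0.093605, 0.026390)  (running Σ = (-0.087606, 0.022715))
  m=0: (0.300758, -0.000000) × (0.502884, 0.000000) = (0.151247, 0.000000)  (running Σ = (0.063640, 0.022715))
  m=1: (0.358165, 0.085331) × (-0.263921, -0.010802) = (-0.093605, -0.026390)  (running Σ = (-0.029965, -0.003675))
  m=2: (0.120259, 0.060750) × (0.052040, 0.004267) = (0.005999, 0.003675)  (running Σ = (-0.023966, -0.000000))
Σ over m = (-0.023966, -0.000000); ×(4π/5) → (-0.060234, -0.000000). Real part: -0.060234

-0.060234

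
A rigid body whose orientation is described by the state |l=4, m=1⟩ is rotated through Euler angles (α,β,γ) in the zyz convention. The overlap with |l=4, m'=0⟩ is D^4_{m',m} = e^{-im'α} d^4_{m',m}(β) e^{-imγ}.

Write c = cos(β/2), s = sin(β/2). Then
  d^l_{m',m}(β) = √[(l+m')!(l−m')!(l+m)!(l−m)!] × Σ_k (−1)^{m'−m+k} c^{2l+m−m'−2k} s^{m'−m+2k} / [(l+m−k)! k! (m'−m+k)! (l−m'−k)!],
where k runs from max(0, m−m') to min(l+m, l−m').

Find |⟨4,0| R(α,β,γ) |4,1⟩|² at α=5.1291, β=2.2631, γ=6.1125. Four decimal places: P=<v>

P=0.0017

Split into d^4_{0,1}(β=2.2631) × two z-phases.
c=cos(2.263100/2)=0.425257, s=sin(2.263100/2)=0.905072; N=√[24·24·120·6]=643.987578
k: max(0,(1)−(0))=1 … min(4+(1),4−(0))=4
  k=1: (−1)^0·643.9876/(144)·0.4253^7·0.9051^1 = +0.010180
  k=2: (−1)^1·643.9876/(24)·0.4253^5·0.9051^3 = -0.276679
  k=3: (−1)^2·643.9876/(24)·0.4253^3·0.9051^5 = +1.253253
  k=4: (−1)^3·643.9876/(144)·0.4253^1·0.9051^7 = -0.946129
d^4_{0,1}(2.2631) = +0.010180 -0.276679 +1.253253 -0.946129 = +0.040626
|D^4_{0,1}|² = |d^4_{0,1}(β)|² = (+0.040626)² = 0.001650 (the z-rotation phases have unit modulus)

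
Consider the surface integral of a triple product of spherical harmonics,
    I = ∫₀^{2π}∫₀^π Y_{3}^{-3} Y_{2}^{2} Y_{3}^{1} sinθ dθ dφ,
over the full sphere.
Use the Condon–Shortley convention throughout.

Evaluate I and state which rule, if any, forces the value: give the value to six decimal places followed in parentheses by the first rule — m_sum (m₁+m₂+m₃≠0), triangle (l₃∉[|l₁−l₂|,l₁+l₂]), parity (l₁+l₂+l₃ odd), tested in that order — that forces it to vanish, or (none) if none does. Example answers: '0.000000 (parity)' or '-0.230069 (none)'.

0.132981 (none)

m-sum 0 ✓  L=8 even ✓  1≤3≤5 ✓
Π(2lᵢ+1) = 7×5×7 = 245
triangle coeff Δ(3,2,3) = 1/3780
Σ_t [0,2]: t=0:+1/24 t=1:−1/4 t=2:+1/24 = -1/6
(3j)²=4/105 [(3 2 3; 0 0 0)], sign=+1
Σ_t [2,2]: t=2:+1/96 = 1/96
(3j)²=1/42 [(3 2 3; -3 2 1)], sign=+1
⇒ 4πI² = 2/9
I = (+1)√(2/9/(4π)) = 0.13298076
No selection rule forces the value: the integral is nonzero (none).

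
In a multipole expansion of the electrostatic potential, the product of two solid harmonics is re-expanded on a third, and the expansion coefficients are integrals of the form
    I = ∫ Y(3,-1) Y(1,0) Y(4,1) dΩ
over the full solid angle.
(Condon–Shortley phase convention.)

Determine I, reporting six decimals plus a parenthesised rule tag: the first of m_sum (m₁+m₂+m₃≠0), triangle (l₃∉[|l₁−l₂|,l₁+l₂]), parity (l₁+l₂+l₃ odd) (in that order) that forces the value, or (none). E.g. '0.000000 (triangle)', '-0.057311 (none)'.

-0.238414 (none)

Rules hold: Σm=0, L=8 even, 2≤4≤4.
N = 7·3·9 = 189
Δ = 0!·6!·2!/9! = 1/252
Racah Σ t=0..0: t=0:+1/36 = 1/36
⇒ 3j(3 1 4; 0 0 0)² = 4/63, sgn +1
Racah Σ t=0..0: t=0:+1/48 = 1/48
⇒ 3j(3 1 4; -1 0 1)² = 5/84, sgn -1
4πI² = N·(3j₀)²·(3jₘ)² = 5/7
I = -1·√(0.714286/4π) = -0.23841361
No selection rule forces the value: the integral is nonzero (none).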